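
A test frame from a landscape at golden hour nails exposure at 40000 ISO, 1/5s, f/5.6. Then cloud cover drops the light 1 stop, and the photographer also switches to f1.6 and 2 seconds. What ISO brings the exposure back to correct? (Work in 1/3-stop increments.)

ISO 640

Scene light: 1 stop darker.
Aperture: f/5.6 → f/5 → f/4.5 → f/4 → f/3.5 → f/3.2 → f/2.8 → f/2.5 → f/2.2 → f/2 → f/1.8 → f/1.6 — 3 2/3 stops opened up (brighter).
Shutter speed: 1/5 → 1/4 → 0.3 → 0.4 → 0.5 → 0.6 → 0.8 → 1 → 1.3 → 1.6 → 2 — 3 1/3 stops longer (brighter).
Net so far: 6 stops brighter. ISO: 40000 → 32000 → 25600 → 20000 → 16000 → 12800 → 10000 → 8000 → 6400 → 5000 → 4000 → 3200 → 2500 → 2000 → 1600 → 1250 → 1000 → 800 → 640.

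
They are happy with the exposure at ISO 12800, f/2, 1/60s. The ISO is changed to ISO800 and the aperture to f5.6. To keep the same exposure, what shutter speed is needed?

ISO: 12800 → 6400 → 3200 → 1600 → 800 — 4 stops dropped (darker).
Aperture: f/2 → f/2.8 → f/4 → f/5.6 — 3 stops narrower (darker).
Net change so far: 7 stops darker. Offset with the shutter speed: 1/60 → 1/30 → 1/15 → 1/8 → 1/4 → 1/2 → 1 → 2.

2 s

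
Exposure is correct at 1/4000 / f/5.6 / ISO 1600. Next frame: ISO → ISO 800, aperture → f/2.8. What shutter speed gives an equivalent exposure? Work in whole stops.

ISO: 1600 → 800 — 1 stop dropped (darker).
Aperture: f/5.6 → f/4 → f/2.8 — 2 stops opened up (brighter).
Net change so far: 1 stop brighter. Offset with the shutter speed: 1/4000 → 1/8000.

1/8000s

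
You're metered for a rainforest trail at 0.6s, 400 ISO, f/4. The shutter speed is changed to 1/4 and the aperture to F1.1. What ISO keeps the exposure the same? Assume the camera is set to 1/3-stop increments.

Shutter speed: 0.6 → 0.5 → 0.4 → 0.3 → 1/4 — 1 1/3 stops shorter (darker).
Aperture: f/4 → f/3.5 → f/3.2 → f/2.8 → f/2.5 → f/2.2 → f/2 → f/1.8 → f/1.6 → f/1.4 → f/1.2 → f/1.1 — 3 2/3 stops wider (brighter).
Net change so far: 2 1/3 stops brighter. Offset with the ISO: 400 → 320 → 250 → 200 → 160 → 125 → 100 → 80.

ISO 80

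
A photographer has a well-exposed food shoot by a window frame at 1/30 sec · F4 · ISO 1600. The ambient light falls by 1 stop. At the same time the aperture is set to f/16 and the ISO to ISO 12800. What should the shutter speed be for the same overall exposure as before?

Scene light: 1 stop darker.
Aperture: f/4 → f/5.6 → f/8 → f/11 → f/16 — 4 stops stopped down (darker).
ISO: 1600 → 3200 → 6400 → 12800 — 3 stops higher (brighter).
Net so far: 2 stops darker. Shutter speed: 1/30 → 1/15 → 1/8.

1/8s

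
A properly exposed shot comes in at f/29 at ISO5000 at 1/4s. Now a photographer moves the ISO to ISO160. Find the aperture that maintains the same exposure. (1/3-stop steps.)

ISO: 5000 → 4000 → 3200 → 2500 → 2000 → 1600 → 1250 → 1000 → 800 → 640 → 500 → 400 → 320 → 250 → 200 → 160 — 5 stops dropped (darker).
Need 5 stops brighter from the aperture: f/29 → f/25 → f/22 → f/20 → f/18 → f/16 → f/14 → f/13 → f/11 → f/10 → f/9 → f/8 → f/7.1 → f/6.3 → f/5.6 → f/5.

f/5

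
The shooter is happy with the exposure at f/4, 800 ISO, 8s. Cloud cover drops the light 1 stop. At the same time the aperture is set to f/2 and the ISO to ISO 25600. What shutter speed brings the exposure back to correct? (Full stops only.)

Scene light: 1 stop darker.
Aperture: f/4 → f/2.8 → f/2 — 2 stops opened up (brighter).
ISO: 800 → 1600 → 3200 → 6400 → 12800 → 25600 — 5 stops raised (brighter).
Net so far: 6 stops brighter. Shutter speed: 8 → 4 → 2 → 1 → 1/2 → 1/4 → 1/8.

1/8s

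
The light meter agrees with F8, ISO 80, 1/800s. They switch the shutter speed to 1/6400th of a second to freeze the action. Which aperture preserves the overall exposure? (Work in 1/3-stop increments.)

f/2.8

Shutter speed: 1/800 → 1/1000 → 1/1250 → 1/1600 → 1/2000 → 1/2500 → 1/3200 → 1/4000 → 1/5000 → 1/6400 — 3 stops faster (darker).
Need 3 stops brighter from the aperture: f/8 → f/7.1 → f/6.3 → f/5.6 → f/5 → f/4.5 → f/4 → f/3.5 → f/3.2 → f/2.8.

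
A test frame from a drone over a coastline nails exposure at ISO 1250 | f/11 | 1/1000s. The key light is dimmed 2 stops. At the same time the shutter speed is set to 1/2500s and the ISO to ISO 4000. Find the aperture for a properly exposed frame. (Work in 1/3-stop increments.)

f/6.3

Scene light: 2 stops darker.
Shutter speed: 1/1000 → 1/1250 → 1/1600 → 1/2000 → 1/2500 — 1 1/3 stops faster (darker).
ISO: 1250 → 1600 → 2000 → 2500 → 3200 → 4000 — 1 2/3 stops raised (brighter).
Net so far: 1 2/3 stops darker. Aperture: f/11 → f/10 → f/9 → f/8 → f/7.1 → f/6.3.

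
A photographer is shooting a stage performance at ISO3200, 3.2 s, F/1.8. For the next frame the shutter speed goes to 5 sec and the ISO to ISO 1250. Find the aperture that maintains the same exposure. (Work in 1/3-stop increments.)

f/1.4

Shutter speed: 3.2 → 4 → 5 — 2/3 stop longer (brighter).
ISO: 3200 → 2500 → 2000 → 1600 → 1250 — 1 1/3 stops dropped (darker).
Net change so far: 2/3 stop darker. Offset with the aperture: f/1.8 → f/1.6 → f/1.4.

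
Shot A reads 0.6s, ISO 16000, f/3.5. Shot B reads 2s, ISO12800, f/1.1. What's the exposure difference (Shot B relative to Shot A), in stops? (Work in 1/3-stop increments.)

Aperture: f/3.5 → f/3.2 → f/2.8 → f/2.5 → f/2.2 → f/2 → f/1.8 → f/1.6 → f/1.4 → f/1.2 → f/1.1 — 3 1/3 stops opened up (brighter).
Shutter speed: 0.6 → 0.8 → 1 → 1.3 → 1.6 → 2 — 1 2/3 stops longer (brighter).
ISO: 16000 → 12800 — 1/3 stop dropped (darker).
Net: +3 1/3 +1 2/3 −1/3 = +4 2/3 stops.

4 2/3 stops brighter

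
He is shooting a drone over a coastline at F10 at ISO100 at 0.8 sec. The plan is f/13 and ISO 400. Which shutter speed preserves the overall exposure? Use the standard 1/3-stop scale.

0.3 s

Aperture: f/10 → f/11 → f/13 — 2/3 stop smaller aperture (darker).
ISO: 100 → 125 → 160 → 200 → 250 → 320 → 400 — 2 stops higher (brighter).
Net change so far: 1 1/3 stops brighter. Offset with the shutter speed: 0.8 → 0.6 → 0.5 → 0.4 → 0.3.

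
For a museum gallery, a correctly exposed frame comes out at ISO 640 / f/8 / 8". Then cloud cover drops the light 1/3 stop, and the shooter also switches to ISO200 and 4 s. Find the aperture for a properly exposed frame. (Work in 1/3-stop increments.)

f/2.8

Scene light: 1/3 stop darker.
ISO: 640 → 500 → 400 → 320 → 250 → 200 — 1 2/3 stops dropped (darker).
Shutter speed: 8 → 6 → 5 → 4 — 1 stop shorter (darker).
Net so far: 3 stops darker. Aperture: f/8 → f/7.1 → f/6.3 → f/5.6 → f/5 → f/4.5 → f/4 → f/3.5 → f/3.2 → f/2.8.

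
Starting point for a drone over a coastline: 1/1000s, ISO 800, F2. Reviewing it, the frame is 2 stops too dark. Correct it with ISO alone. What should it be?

Underexposed by 2 stops → need 2 stops brighter.
ISO: 800 → 1600 → 3200.

ISO 3200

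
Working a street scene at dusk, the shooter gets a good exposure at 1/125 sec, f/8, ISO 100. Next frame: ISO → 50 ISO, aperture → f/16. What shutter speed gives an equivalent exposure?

ISO: 100 → 50 — 1 stop dropped (darker).
Aperture: f/8 → f/11 → f/16 — 2 stops stopped down (darker).
Net change so far: 3 stops darker. Offset with the shutter speed: 1/125 → 1/60 → 1/30 → 1/15.

1/15s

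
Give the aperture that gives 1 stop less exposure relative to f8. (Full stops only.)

f/11

Aperture: f/8 → f/11 — 1 stop smaller aperture (darker).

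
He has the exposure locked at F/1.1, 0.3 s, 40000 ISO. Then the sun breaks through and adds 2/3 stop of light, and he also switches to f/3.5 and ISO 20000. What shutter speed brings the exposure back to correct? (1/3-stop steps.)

Scene light: 2/3 stop brighter.
Aperture: f/1.1 → f/1.2 → f/1.4 → f/1.6 → f/1.8 → f/2 → f/2.2 → f/2.5 → f/2.8 → f/3.2 → f/3.5 — 3 1/3 stops narrower (darker).
ISO: 40000 → 32000 → 25600 → 20000 — 1 stop dropped (darker).
Net so far: 3 2/3 stops darker. Shutter speed: 0.3 → 0.4 → 0.5 → 0.6 → 0.8 → 1 → 1.3 → 1.6 → 2 → 2.5 → 3.2 → 4.

4 s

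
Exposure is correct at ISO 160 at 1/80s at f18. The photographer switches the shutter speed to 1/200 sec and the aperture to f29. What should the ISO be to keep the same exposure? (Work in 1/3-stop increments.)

ISO 1000

Shutter speed: 1/80 → 1/100 → 1/125 → 1/160 → 1/200 — 1 1/3 stops shorter (darker).
Aperture: f/18 → f/20 → f/22 → f/25 → f/29 — 1 1/3 stops narrower (darker).
Net change so far: 2 2/3 stops darker. Offset with the ISO: 160 → 200 → 250 → 320 → 400 → 500 → 640 → 800 → 1000.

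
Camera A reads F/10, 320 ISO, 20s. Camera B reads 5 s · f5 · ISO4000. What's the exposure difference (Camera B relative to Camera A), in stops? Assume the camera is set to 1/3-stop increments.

3 2/3 stops brighter

Aperture: f/10 → f/9 → f/8 → f/7.1 → f/6.3 → f/5.6 → f/5 — 2 stops larger aperture (brighter).
Shutter speed: 20 → 15 → 13 → 10 → 8 → 6 → 5 — 2 stops faster (darker).
ISO: 320 → 400 → 500 → 640 → 800 → 1000 → 1250 → 1600 → 2000 → 2500 → 3200 → 4000 — 3 2/3 stops raised (brighter).
Net: +2 −2 +3 2/3 = +3 2/3 stops.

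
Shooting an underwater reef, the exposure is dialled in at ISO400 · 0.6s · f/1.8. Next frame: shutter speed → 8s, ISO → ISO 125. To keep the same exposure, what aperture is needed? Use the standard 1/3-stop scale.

f/3.5

Shutter speed: 0.6 → 0.8 → 1 → 1.3 → 1.6 → 2 → 2.5 → 3.2 → 4 → 5 → 6 → 8 — 3 2/3 stops longer (brighter).
ISO: 400 → 320 → 250 → 200 → 160 → 125 — 1 2/3 stops lower (darker).
Net change so far: 2 stops brighter. Offset with the aperture: f/1.8 → f/2 → f/2.2 → f/2.5 → f/2.8 → f/3.2 → f/3.5.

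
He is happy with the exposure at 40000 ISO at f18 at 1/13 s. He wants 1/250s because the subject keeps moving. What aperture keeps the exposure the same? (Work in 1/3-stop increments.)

Shutter speed: 1/13 → 1/15 → 1/20 → 1/25 → 1/30 → 1/40 → 1/50 → 1/60 → 1/80 → 1/100 → 1/125 → 1/160 → 1/200 → 1/250 — 4 1/3 stops faster (darker).
Need 4 1/3 stops brighter from the aperture: f/18 → f/16 → f/14 → f/13 → f/11 → f/10 → f/9 → f/8 → f/7.1 → f/6.3 → f/5.6 → f/5 → f/4.5 → f/4.

f/4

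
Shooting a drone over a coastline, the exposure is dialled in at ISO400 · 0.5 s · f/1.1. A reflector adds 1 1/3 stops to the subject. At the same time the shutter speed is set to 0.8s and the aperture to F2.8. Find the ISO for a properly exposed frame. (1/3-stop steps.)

ISO 640

Scene light: 1 1/3 stops brighter.
Shutter speed: 0.5 → 0.6 → 0.8 — 2/3 stop slower (brighter).
Aperture: f/1.1 → f/1.2 → f/1.4 → f/1.6 → f/1.8 → f/2 → f/2.2 → f/2.5 → f/2.8 — 2 2/3 stops stopped down (darker).
Net so far: 2/3 stop darker. ISO: 400 → 500 → 640.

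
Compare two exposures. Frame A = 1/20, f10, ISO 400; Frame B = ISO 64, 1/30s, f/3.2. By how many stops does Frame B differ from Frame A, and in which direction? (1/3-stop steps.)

Aperture: f/10 → f/9 → f/8 → f/7.1 → f/6.3 → f/5.6 → f/5 → f/4.5 → f/4 → f/3.5 → f/3.2 — 3 1/3 stops wider (brighter).
Shutter speed: 1/20 → 1/25 → 1/30 — 2/3 stop faster (darker).
ISO: 400 → 320 → 250 → 200 → 160 → 125 → 100 → 80 → 64 — 2 2/3 stops lower (darker).
Net: +3 1/3 −2/3 −2 2/3 = 0 stops.

same exposure (0 stops)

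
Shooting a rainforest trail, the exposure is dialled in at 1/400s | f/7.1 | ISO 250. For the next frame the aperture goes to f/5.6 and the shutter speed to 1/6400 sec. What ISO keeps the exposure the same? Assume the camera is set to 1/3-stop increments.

Aperture: f/7.1 → f/6.3 → f/5.6 — 2/3 stop opened up (brighter).
Shutter speed: 1/400 → 1/500 → 1/640 → 1/800 → 1/1000 → 1/1250 → 1/1600 → 1/2000 → 1/2500 → 1/3200 → 1/4000 → 1/5000 → 1/6400 — 4 stops faster (darker).
Net change so far: 3 1/3 stops darker. Offset with the ISO: 250 → 320 → 400 → 500 → 640 → 800 → 1000 → 1250 → 1600 → 2000 → 2500.

ISO 2500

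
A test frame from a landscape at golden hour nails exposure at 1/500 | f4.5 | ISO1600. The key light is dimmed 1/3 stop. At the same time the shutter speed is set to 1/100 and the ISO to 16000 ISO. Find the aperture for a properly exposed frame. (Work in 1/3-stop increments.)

f/29

Scene light: 1/3 stop darker.
Shutter speed: 1/500 → 1/400 → 1/320 → 1/250 → 1/200 → 1/160 → 1/125 → 1/100 — 2 1/3 stops slower (brighter).
ISO: 1600 → 2000 → 2500 → 3200 → 4000 → 5000 → 6400 → 8000 → 10000 → 12800 → 16000 — 3 1/3 stops raised (brighter).
Net so far: 5 1/3 stops brighter. Aperture: f/4.5 → f/5 → f/5.6 → f/6.3 → f/7.1 → f/8 → f/9 → f/10 → f/11 → f/13 → f/14 → f/16 → f/18 → f/20 → f/22 → f/25 → f/29.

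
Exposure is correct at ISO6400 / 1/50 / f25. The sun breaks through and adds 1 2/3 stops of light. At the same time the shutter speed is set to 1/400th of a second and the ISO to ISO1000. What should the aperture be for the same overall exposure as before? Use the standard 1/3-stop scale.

f/6.3

Scene light: 1 2/3 stops brighter.
Shutter speed: 1/50 → 1/60 → 1/80 → 1/100 → 1/125 → 1/160 → 1/200 → 1/250 → 1/320 → 1/400 — 3 stops faster (darker).
ISO: 6400 → 5000 → 4000 → 3200 → 2500 → 2000 → 1600 → 1250 → 1000 — 2 2/3 stops dropped (darker).
Net so far: 4 stops darker. Aperture: f/25 → f/22 → f/20 → f/18 → f/16 → f/14 → f/13 → f/11 → f/10 → f/9 → f/8 → f/7.1 → f/6.3.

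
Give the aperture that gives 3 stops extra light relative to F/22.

f/8

Aperture: f/22 → f/16 → f/11 → f/8 — 3 stops opened up (brighter).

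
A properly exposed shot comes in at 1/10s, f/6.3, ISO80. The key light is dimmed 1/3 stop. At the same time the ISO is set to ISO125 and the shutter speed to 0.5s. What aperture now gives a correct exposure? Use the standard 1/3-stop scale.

Scene light: 1/3 stop darker.
ISO: 80 → 100 → 125 — 2/3 stop raised (brighter).
Shutter speed: 1/10 → 1/8 → 1/6 → 1/5 → 1/4 → 0.3 → 0.4 → 0.5 — 2 1/3 stops longer (brighter).
Net so far: 2 2/3 stops brighter. Aperture: f/6.3 → f/7.1 → f/8 → f/9 → f/10 → f/11 → f/13 → f/14 → f/16.

f/16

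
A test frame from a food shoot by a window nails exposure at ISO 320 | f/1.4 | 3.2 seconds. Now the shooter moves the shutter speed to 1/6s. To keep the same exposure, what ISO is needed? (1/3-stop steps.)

ISO 6400

Shutter speed: 3.2 → 2.5 → 2 → 1.6 → 1.3 → 1 → 0.8 → 0.6 → 0.5 → 0.4 → 0.3 → 1/4 → 1/5 → 1/6 — 4 1/3 stops faster (darker).
Need 4 1/3 stops brighter from the ISO: 320 → 400 → 500 → 640 → 800 → 1000 → 1250 → 1600 → 2000 → 2500 → 3200 → 4000 → 5000 → 6400.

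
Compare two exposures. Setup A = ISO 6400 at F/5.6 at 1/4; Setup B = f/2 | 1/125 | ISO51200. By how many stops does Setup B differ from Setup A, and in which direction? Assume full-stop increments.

Aperture: f/5.6 → f/4 → f/2.8 → f/2 — 3 stops larger aperture (brighter).
Shutter speed: 1/4 → 1/8 → 1/15 → 1/30 → 1/60 → 1/125 — 5 stops shorter (darker).
ISO: 6400 → 12800 → 25600 → 51200 — 3 stops higher (brighter).
Net: +3 −5 +3 = +1 stop.

1 stop brighter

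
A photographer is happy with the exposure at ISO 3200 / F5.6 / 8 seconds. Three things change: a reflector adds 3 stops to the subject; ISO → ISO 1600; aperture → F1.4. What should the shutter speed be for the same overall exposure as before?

Scene light: 3 stops brighter.
ISO: 3200 → 1600 — 1 stop dropped (darker).
Aperture: f/5.6 → f/4 → f/2.8 → f/2 → f/1.4 — 4 stops larger aperture (brighter).
Net so far: 6 stops brighter. Shutter speed: 8 → 4 → 2 → 1 → 1/2 → 1/4 → 1/8.

1/8s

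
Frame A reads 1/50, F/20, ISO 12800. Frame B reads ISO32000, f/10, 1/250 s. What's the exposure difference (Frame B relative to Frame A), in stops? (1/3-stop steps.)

Aperture: f/20 → f/18 → f/16 → f/14 → f/13 → f/11 → f/10 — 2 stops wider (brighter).
Shutter speed: 1/50 → 1/60 → 1/80 → 1/100 → 1/125 → 1/160 → 1/200 → 1/250 — 2 1/3 stops shorter (darker).
ISO: 12800 → 16000 → 20000 → 25600 → 32000 — 1 1/3 stops higher (brighter).
Net: +2 −2 1/3 +1 1/3 = +1 stop.

1 stop brighter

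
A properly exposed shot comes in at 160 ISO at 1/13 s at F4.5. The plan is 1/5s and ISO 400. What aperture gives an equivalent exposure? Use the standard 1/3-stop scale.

Shutter speed: 1/13 → 1/10 → 1/8 → 1/6 → 1/5 — 1 1/3 stops slower (brighter).
ISO: 160 → 200 → 250 → 320 → 400 — 1 1/3 stops higher (brighter).
Net change so far: 2 2/3 stops brighter. Offset with the aperture: f/4.5 → f/5 → f/5.6 → f/6.3 → f/7.1 → f/8 → f/9 → f/10 → f/11.

f/11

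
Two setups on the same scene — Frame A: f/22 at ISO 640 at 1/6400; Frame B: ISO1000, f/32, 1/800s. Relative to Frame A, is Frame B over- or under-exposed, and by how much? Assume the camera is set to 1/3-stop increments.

2 2/3 stops brighter

Aperture: f/22 → f/25 → f/29 → f/32 — 1 stop smaller aperture (darker).
Shutter speed: 1/6400 → 1/5000 → 1/4000 → 1/3200 → 1/2500 → 1/2000 → 1/1600 → 1/1250 → 1/1000 → 1/800 — 3 stops slower (brighter).
ISO: 640 → 800 → 1000 — 2/3 stop higher (brighter).
Net: −1 +3 +2/3 = +2 2/3 stops.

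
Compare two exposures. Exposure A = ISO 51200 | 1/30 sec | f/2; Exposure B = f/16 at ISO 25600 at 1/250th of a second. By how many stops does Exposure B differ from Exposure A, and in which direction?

10 stops darker

Aperture: f/2 → f/2.8 → f/4 → f/5.6 → f/8 → f/11 → f/16 — 6 stops stopped down (darker).
Shutter speed: 1/30 → 1/60 → 1/125 → 1/250 — 3 stops shorter (darker).
ISO: 51200 → 25600 — 1 stop lower (darker).
Net: −6 −3 −1 = −10 stops.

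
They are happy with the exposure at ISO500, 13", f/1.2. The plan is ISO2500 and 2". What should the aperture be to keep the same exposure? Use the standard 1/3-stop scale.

f/1.1

ISO: 500 → 640 → 800 → 1000 → 1250 → 1600 → 2000 → 2500 — 2 1/3 stops higher (brighter).
Shutter speed: 13 → 10 → 8 → 6 → 5 → 4 → 3.2 → 2.5 → 2 — 2 2/3 stops shorter (darker).
Net change so far: 1/3 stop darker. Offset with the aperture: f/1.2 → f/1.1.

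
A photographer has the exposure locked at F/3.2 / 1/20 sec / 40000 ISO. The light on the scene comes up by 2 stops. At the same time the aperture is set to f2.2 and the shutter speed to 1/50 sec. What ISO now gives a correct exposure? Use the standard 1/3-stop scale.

Scene light: 2 stops brighter.
Aperture: f/3.2 → f/2.8 → f/2.5 → f/2.2 — 1 stop larger aperture (brighter).
Shutter speed: 1/20 → 1/25 → 1/30 → 1/40 → 1/50 — 1 1/3 stops faster (darker).
Net so far: 1 2/3 stops brighter. ISO: 40000 → 32000 → 25600 → 20000 → 16000 → 12800.

ISO 12800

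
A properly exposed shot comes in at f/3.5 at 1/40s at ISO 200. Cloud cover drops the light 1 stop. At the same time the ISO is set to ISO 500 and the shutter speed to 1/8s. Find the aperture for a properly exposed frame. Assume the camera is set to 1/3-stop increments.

Scene light: 1 stop darker.
ISO: 200 → 250 → 320 → 400 → 500 — 1 1/3 stops raised (brighter).
Shutter speed: 1/40 → 1/30 → 1/25 → 1/20 → 1/15 → 1/13 → 1/10 → 1/8 — 2 1/3 stops longer (brighter).
Net so far: 2 2/3 stops brighter. Aperture: f/3.5 → f/4 → f/4.5 → f/5 → f/5.6 → f/6.3 → f/7.1 → f/8 → f/9.

f/9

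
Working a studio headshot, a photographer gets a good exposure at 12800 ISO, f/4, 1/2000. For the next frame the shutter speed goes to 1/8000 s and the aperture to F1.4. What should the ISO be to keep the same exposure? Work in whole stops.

ISO 6400

Shutter speed: 1/2000 → 1/4000 → 1/8000 — 2 stops faster (darker).
Aperture: f/4 → f/2.8 → f/2 → f/1.4 — 3 stops opened up (brighter).
Net change so far: 1 stop brighter. Offset with the ISO: 12800 → 6400.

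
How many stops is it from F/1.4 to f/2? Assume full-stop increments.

f/1.4 → f/2 — count the steps: 1 stop.

1 stop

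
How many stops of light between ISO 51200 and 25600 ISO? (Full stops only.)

1 stop

51200 → 25600 — count the steps: 1 stop.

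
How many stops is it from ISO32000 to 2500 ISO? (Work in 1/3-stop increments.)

32000 → 25600 → 20000 → 16000 → 12800 → 10000 → 8000 → 6400 → 5000 → 4000 → 3200 → 2500 — count the steps: 11 third-stops = 3 2/3 stops.

3 2/3 stops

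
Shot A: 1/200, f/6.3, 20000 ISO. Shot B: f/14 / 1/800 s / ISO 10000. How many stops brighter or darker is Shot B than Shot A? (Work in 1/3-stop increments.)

Aperture: f/6.3 → f/7.1 → f/8 → f/9 → f/10 → f/11 → f/13 → f/14 — 2 1/3 stops stopped down (darker).
Shutter speed: 1/200 → 1/250 → 1/320 → 1/400 → 1/500 → 1/640 → 1/800 — 2 stops faster (darker).
ISO: 20000 → 16000 → 12800 → 10000 — 1 stop lower (darker).
Net: −2 1/3 −2 −1 = −5 1/3 stops.

5 1/3 stops darker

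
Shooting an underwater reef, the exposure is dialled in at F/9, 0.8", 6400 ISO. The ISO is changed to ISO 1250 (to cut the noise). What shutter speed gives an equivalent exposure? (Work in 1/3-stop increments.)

4 s

ISO: 6400 → 5000 → 4000 → 3200 → 2500 → 2000 → 1600 → 1250 — 2 1/3 stops dropped (darker).
Need 2 1/3 stops brighter from the shutter speed: 0.8 → 1 → 1.3 → 1.6 → 2 → 2.5 → 3.2 → 4.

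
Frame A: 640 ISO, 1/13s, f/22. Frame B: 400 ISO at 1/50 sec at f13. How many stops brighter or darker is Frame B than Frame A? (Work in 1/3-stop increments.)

Aperture: f/22 → f/20 → f/18 → f/16 → f/14 → f/13 — 1 2/3 stops opened up (brighter).
Shutter speed: 1/13 → 1/15 → 1/20 → 1/25 → 1/30 → 1/40 → 1/50 — 2 stops faster (darker).
ISO: 640 → 500 → 400 — 2/3 stop dropped (darker).
Net: +1 2/3 −2 −2/3 = −1 stop.

1 stop darker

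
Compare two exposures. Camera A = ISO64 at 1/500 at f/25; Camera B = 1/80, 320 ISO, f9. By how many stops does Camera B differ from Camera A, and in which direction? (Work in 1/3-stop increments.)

Aperture: f/25 → f/22 → f/20 → f/18 → f/16 → f/14 → f/13 → f/11 → f/10 → f/9 — 3 stops wider (brighter).
Shutter speed: 1/500 → 1/400 → 1/320 → 1/250 → 1/200 → 1/160 → 1/125 → 1/100 → 1/80 — 2 2/3 stops slower (brighter).
ISO: 64 → 80 → 100 → 125 → 160 → 200 → 250 → 320 — 2 1/3 stops raised (brighter).
Net: +3 +2 2/3 +2 1/3 = +8 stops.

8 stops brighter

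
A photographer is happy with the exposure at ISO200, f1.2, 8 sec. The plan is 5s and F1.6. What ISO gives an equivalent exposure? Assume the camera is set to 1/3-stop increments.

Shutter speed: 8 → 6 → 5 — 2/3 stop faster (darker).
Aperture: f/1.2 → f/1.4 → f/1.6 — 2/3 stop smaller aperture (darker).
Net change so far: 1 1/3 stops darker. Offset with the ISO: 200 → 250 → 320 → 400 → 500.

ISO 500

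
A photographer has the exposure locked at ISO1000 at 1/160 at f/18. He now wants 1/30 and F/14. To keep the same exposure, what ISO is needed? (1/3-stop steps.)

Shutter speed: 1/160 → 1/125 → 1/100 → 1/80 → 1/60 → 1/50 → 1/40 → 1/30 — 2 1/3 stops longer (brighter).
Aperture: f/18 → f/16 → f/14 — 2/3 stop larger aperture (brighter).
Net change so far: 3 stops brighter. Offset with the ISO: 1000 → 800 → 640 → 500 → 400 → 320 → 250 → 200 → 160 → 125.

ISO 125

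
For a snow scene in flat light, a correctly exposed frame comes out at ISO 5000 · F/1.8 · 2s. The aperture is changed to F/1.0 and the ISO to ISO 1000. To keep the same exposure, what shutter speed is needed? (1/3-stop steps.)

3.2 s

Aperture: f/1.8 → f/1.6 → f/1.4 → f/1.2 → f/1.1 → f/1.0 — 1 2/3 stops opened up (brighter).
ISO: 5000 → 4000 → 3200 → 2500 → 2000 → 1600 → 1250 → 1000 — 2 1/3 stops dropped (darker).
Net change so far: 2/3 stop darker. Offset with the shutter speed: 2 → 2.5 → 3.2.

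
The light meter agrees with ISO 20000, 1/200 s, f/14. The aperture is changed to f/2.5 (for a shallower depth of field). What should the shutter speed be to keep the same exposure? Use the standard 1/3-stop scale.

Aperture: f/14 → f/13 → f/11 → f/10 → f/9 → f/8 → f/7.1 → f/6.3 → f/5.6 → f/5 → f/4.5 → f/4 → f/3.5 → f/3.2 → f/2.8 → f/2.5 — 5 stops larger aperture (brighter).
Need 5 stops darker from the shutter speed: 1/200 → 1/250 → 1/320 → 1/400 → 1/500 → 1/640 → 1/800 → 1/1000 → 1/1250 → 1/1600 → 1/2000 → 1/2500 → 1/3200 → 1/4000 → 1/5000 → 1/6400.

1/6400s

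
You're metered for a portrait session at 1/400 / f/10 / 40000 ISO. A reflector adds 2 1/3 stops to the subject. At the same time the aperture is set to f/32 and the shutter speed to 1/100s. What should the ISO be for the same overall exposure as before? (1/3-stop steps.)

ISO 20000

Scene light: 2 1/3 stops brighter.
Aperture: f/10 → f/11 → f/13 → f/14 → f/16 → f/18 → f/20 → f/22 → f/25 → f/29 → f/32 — 3 1/3 stops narrower (darker).
Shutter speed: 1/400 → 1/320 → 1/250 → 1/200 → 1/160 → 1/125 → 1/100 — 2 stops longer (brighter).
Net so far: 1 stop brighter. ISO: 40000 → 32000 → 25600 → 20000.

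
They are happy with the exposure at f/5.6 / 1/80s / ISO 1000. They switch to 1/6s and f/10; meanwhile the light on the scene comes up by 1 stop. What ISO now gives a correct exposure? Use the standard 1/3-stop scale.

Scene light: 1 stop brighter.
Shutter speed: 1/80 → 1/60 → 1/50 → 1/40 → 1/30 → 1/25 → 1/20 → 1/15 → 1/13 → 1/10 → 1/8 → 1/6 — 3 2/3 stops longer (brighter).
Aperture: f/5.6 → f/6.3 → f/7.1 → f/8 → f/9 → f/10 — 1 2/3 stops narrower (darker).
Net so far: 3 stops brighter. ISO: 1000 → 800 → 640 → 500 → 400 → 320 → 250 → 200 → 160 → 125.

ISO 125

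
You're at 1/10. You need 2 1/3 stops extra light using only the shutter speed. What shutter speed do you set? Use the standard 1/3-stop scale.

0.5 s

Shutter speed: 1/10 → 1/8 → 1/6 → 1/5 → 1/4 → 0.3 → 0.4 → 0.5 — 2 1/3 stops slower (brighter).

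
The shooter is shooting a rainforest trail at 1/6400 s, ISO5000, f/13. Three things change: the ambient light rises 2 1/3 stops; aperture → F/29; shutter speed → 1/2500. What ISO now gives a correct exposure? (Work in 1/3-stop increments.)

ISO 2000

Scene light: 2 1/3 stops brighter.
Aperture: f/13 → f/14 → f/16 → f/18 → f/20 → f/22 → f/25 → f/29 — 2 1/3 stops stopped down (darker).
Shutter speed: 1/6400 → 1/5000 → 1/4000 → 1/3200 → 1/2500 — 1 1/3 stops slower (brighter).
Net so far: 1 1/3 stops brighter. ISO: 5000 → 4000 → 3200 → 2500 → 2000.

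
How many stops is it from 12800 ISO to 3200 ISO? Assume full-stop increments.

12800 → 6400 → 3200 — count the steps: 2 stops.

2 stops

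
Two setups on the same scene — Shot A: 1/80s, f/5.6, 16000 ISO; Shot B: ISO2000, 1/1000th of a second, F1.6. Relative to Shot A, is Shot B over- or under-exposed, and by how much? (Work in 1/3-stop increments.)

3 stops darker

Aperture: f/5.6 → f/5 → f/4.5 → f/4 → f/3.5 → f/3.2 → f/2.8 → f/2.5 → f/2.2 → f/2 → f/1.8 → f/1.6 — 3 2/3 stops opened up (brighter).
Shutter speed: 1/80 → 1/100 → 1/125 → 1/160 → 1/200 → 1/250 → 1/320 → 1/400 → 1/500 → 1/640 → 1/800 → 1/1000 — 3 2/3 stops shorter (darker).
ISO: 16000 → 12800 → 10000 → 8000 → 6400 → 5000 → 4000 → 3200 → 2500 → 2000 — 3 stops lower (darker).
Net: +3 2/3 −3 2/3 −3 = −3 stops.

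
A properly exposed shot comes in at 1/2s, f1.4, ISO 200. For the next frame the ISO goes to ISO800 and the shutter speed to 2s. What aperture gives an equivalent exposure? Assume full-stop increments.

f/5.6

ISO: 200 → 400 → 800 — 2 stops higher (brighter).
Shutter speed: 1/2 → 1 → 2 — 2 stops longer (brighter).
Net change so far: 4 stops brighter. Offset with the aperture: f/1.4 → f/2 → f/2.8 → f/4 → f/5.6.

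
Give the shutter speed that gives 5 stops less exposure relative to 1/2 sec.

1/60s

Shutter speed: 1/2 → 1/4 → 1/8 → 1/15 → 1/30 → 1/60 — 5 stops shorter (darker).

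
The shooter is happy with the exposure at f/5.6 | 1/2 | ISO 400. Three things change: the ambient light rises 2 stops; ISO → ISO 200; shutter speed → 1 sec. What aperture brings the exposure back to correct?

Scene light: 2 stops brighter.
ISO: 400 → 200 — 1 stop lower (darker).
Shutter speed: 1/2 → 1 — 1 stop longer (brighter).
Net so far: 2 stops brighter. Aperture: f/5.6 → f/8 → f/11.

f/11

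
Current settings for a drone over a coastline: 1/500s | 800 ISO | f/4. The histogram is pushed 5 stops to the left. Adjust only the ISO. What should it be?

ISO 25600

Underexposed by 5 stops → need 5 stops brighter.
ISO: 800 → 1600 → 3200 → 6400 → 12800 → 25600.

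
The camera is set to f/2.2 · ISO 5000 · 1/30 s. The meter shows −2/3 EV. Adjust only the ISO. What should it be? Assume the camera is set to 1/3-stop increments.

ISO 8000

Underexposed by 2/3 stop → need 2/3 stop brighter.
ISO: 5000 → 6400 → 8000.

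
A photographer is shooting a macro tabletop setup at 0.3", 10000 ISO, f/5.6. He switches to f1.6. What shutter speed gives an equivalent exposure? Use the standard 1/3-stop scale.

1/40s

Aperture: f/5.6 → f/5 → f/4.5 → f/4 → f/3.5 → f/3.2 → f/2.8 → f/2.5 → f/2.2 → f/2 → f/1.8 → f/1.6 — 3 2/3 stops wider (brighter).
Need 3 2/3 stops darker from the shutter speed: 0.3 → 1/4 → 1/5 → 1/6 → 1/8 → 1/10 → 1/13 → 1/15 → 1/20 → 1/25 → 1/30 → 1/40.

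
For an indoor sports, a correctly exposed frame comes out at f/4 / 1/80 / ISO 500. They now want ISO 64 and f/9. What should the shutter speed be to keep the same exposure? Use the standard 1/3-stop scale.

0.5 s

ISO: 500 → 400 → 320 → 250 → 200 → 160 → 125 → 100 → 80 → 64 — 3 stops dropped (darker).
Aperture: f/4 → f/4.5 → f/5 → f/5.6 → f/6.3 → f/7.1 → f/8 → f/9 — 2 1/3 stops smaller aperture (darker).
Net change so far: 5 1/3 stops darker. Offset with the shutter speed: 1/80 → 1/60 → 1/50 → 1/40 → 1/30 → 1/25 → 1/20 → 1/15 → 1/13 → 1/10 → 1/8 → 1/6 → 1/5 → 1/4 → 0.3 → 0.4 → 0.5.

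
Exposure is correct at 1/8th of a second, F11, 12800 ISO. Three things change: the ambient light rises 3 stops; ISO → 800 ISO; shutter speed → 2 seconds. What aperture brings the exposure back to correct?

Scene light: 3 stops brighter.
ISO: 12800 → 6400 → 3200 → 1600 → 800 — 4 stops dropped (darker).
Shutter speed: 1/8 → 1/4 → 1/2 → 1 → 2 — 4 stops slower (brighter).
Net so far: 3 stops brighter. Aperture: f/11 → f/16 → f/22 → f/32.

f/32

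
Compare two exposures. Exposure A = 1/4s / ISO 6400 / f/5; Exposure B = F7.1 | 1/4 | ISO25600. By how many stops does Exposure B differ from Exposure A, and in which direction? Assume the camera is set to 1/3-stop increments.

1 stop brighter

Aperture: f/5 → f/5.6 → f/6.3 → f/7.1 — 1 stop stopped down (darker).
Shutter speed: unchanged.
ISO: 6400 → 8000 → 10000 → 12800 → 16000 → 20000 → 25600 — 2 stops higher (brighter).
Net: −1 +2 = +1 stop.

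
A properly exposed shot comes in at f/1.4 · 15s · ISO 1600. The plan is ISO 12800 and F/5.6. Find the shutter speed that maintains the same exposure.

30 s

ISO: 1600 → 3200 → 6400 → 12800 — 3 stops higher (brighter).
Aperture: f/1.4 → f/2 → f/2.8 → f/4 → f/5.6 — 4 stops stopped down (darker).
Net change so far: 1 stop darker. Offset with the shutter speed: 15 → 30.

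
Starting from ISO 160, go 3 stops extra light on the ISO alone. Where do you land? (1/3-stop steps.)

ISO: 160 → 200 → 250 → 320 → 400 → 500 → 640 → 800 → 1000 → 1250 — 3 stops higher (brighter).

ISO 1250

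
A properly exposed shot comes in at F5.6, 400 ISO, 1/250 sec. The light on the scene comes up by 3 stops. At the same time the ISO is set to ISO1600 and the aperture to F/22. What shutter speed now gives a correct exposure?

Scene light: 3 stops brighter.
ISO: 400 → 800 → 1600 — 2 stops raised (brighter).
Aperture: f/5.6 → f/8 → f/11 → f/16 → f/22 — 4 stops narrower (darker).
Net so far: 1 stop brighter. Shutter speed: 1/250 → 1/500.

1/500s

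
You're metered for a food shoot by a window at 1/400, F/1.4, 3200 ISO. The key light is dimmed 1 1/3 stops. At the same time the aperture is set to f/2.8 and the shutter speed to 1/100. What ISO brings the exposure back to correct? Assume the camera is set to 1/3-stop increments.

ISO 8000

Scene light: 1 1/3 stops darker.
Aperture: f/1.4 → f/1.6 → f/1.8 → f/2 → f/2.2 → f/2.5 → f/2.8 — 2 stops stopped down (darker).
Shutter speed: 1/400 → 1/320 → 1/250 → 1/200 → 1/160 → 1/125 → 1/100 — 2 stops slower (brighter).
Net so far: 1 1/3 stops darker. ISO: 3200 → 4000 → 5000 → 6400 → 8000.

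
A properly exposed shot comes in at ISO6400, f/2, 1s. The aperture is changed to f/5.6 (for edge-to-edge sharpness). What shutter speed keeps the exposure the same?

Aperture: f/2 → f/2.8 → f/4 → f/5.6 — 3 stops narrower (darker).
Need 3 stops brighter from the shutter speed: 1 → 2 → 4 → 8.

8 s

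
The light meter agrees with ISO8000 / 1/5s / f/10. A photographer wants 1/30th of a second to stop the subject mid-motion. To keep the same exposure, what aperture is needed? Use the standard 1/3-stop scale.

f/4

Shutter speed: 1/5 → 1/6 → 1/8 → 1/10 → 1/13 → 1/15 → 1/20 → 1/25 → 1/30 — 2 2/3 stops shorter (darker).
Need 2 2/3 stops brighter from the aperture: f/10 → f/9 → f/8 → f/7.1 → f/6.3 → f/5.6 → f/5 → f/4.5 → f/4.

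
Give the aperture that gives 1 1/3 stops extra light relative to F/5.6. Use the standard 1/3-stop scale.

Aperture: f/5.6 → f/5 → f/4.5 → f/4 → f/3.5 — 1 1/3 stops larger aperture (brighter).

f/3.5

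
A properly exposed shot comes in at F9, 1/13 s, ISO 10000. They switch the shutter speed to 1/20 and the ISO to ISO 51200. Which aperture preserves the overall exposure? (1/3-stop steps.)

Shutter speed: 1/13 → 1/15 → 1/20 — 2/3 stop shorter (darker).
ISO: 10000 → 12800 → 16000 → 20000 → 25600 → 32000 → 40000 → 51200 — 2 1/3 stops raised (brighter).
Net change so far: 1 2/3 stops brighter. Offset with the aperture: f/9 → f/10 → f/11 → f/13 → f/14 → f/16.

f/16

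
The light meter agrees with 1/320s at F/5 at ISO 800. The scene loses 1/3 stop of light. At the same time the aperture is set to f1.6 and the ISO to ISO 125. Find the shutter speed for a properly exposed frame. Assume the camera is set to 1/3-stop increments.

Scene light: 1/3 stop darker.
Aperture: f/5 → f/4.5 → f/4 → f/3.5 → f/3.2 → f/2.8 → f/2.5 → f/2.2 → f/2 → f/1.8 → f/1.6 — 3 1/3 stops opened up (brighter).
ISO: 800 → 640 → 500 → 400 → 320 → 250 → 200 → 160 → 125 — 2 2/3 stops dropped (darker).
Net so far: 1/3 stop brighter. Shutter speed: 1/320 → 1/400.

1/400s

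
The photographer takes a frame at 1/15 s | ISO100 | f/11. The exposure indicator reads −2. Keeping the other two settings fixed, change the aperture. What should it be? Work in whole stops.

Underexposed by 2 stops → need 2 stops brighter.
Aperture: f/11 → f/8 → f/5.6.

f/5.6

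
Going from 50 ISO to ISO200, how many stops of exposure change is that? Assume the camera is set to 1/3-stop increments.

50 → 64 → 80 → 100 → 125 → 160 → 200 — count the steps: 6 third-stops = 2 stops.

2 stops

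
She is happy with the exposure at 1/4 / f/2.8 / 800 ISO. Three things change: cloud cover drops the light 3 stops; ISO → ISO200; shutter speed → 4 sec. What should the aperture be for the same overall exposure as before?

f/2

Scene light: 3 stops darker.
ISO: 800 → 400 → 200 — 2 stops lower (darker).
Shutter speed: 1/4 → 1/2 → 1 → 2 → 4 — 4 stops slower (brighter).
Net so far: 1 stop darker. Aperture: f/2.8 → f/2.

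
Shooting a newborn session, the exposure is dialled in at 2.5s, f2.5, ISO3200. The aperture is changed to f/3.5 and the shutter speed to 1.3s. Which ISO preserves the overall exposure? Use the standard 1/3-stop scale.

Aperture: f/2.5 → f/2.8 → f/3.2 → f/3.5 — 1 stop narrower (darker).
Shutter speed: 2.5 → 2 → 1.6 → 1.3 — 1 stop faster (darker).
Net change so far: 2 stops darker. Offset with the ISO: 3200 → 4000 → 5000 → 6400 → 8000 → 10000 → 12800.

ISO 12800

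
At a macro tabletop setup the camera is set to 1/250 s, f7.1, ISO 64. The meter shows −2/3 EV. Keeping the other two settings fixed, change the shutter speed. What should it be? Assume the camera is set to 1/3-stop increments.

1/160s

Underexposed by 2/3 stop → need 2/3 stop brighter.
Shutter speed: 1/250 → 1/200 → 1/160.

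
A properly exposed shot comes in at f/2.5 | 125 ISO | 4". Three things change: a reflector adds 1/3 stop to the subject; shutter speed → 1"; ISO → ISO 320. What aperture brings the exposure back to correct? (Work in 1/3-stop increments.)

Scene light: 1/3 stop brighter.
Shutter speed: 4 → 3.2 → 2.5 → 2 → 1.6 → 1.3 → 1 — 2 stops faster (darker).
ISO: 125 → 160 → 200 → 250 → 320 — 1 1/3 stops raised (brighter).
Net so far: 1/3 stop darker. Aperture: f/2.5 → f/2.2.

f/2.2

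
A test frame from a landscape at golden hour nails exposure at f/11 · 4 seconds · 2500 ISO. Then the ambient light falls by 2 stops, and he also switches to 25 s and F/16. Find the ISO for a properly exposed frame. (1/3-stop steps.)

ISO 3200

Scene light: 2 stops darker.
Shutter speed: 4 → 5 → 6 → 8 → 10 → 13 → 15 → 20 → 25 — 2 2/3 stops slower (brighter).
Aperture: f/11 → f/13 → f/14 → f/16 — 1 stop smaller aperture (darker).
Net so far: 1/3 stop darker. ISO: 2500 → 3200.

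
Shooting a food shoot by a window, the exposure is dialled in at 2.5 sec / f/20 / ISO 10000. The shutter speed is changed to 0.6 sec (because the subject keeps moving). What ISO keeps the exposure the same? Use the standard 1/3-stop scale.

ISO 40000

Shutter speed: 2.5 → 2 → 1.6 → 1.3 → 1 → 0.8 → 0.6 — 2 stops shorter (darker).
Need 2 stops brighter from the ISO: 10000 → 12800 → 16000 → 20000 → 25600 → 32000 → 40000.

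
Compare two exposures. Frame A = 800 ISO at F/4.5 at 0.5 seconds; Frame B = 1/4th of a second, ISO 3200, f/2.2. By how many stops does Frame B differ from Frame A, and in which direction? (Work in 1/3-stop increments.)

Aperture: f/4.5 → f/4 → f/3.5 → f/3.2 → f/2.8 → f/2.5 → f/2.2 — 2 stops opened up (brighter).
Shutter speed: 0.5 → 0.4 → 0.3 → 1/4 — 1 stop faster (darker).
ISO: 800 → 1000 → 1250 → 1600 → 2000 → 2500 → 3200 — 2 stops raised (brighter).
Net: +2 −1 +2 = +3 stops.

3 stops brighter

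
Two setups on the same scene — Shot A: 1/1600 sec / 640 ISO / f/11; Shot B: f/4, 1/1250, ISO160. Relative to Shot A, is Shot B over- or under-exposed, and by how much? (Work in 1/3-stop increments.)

Aperture: f/11 → f/10 → f/9 → f/8 → f/7.1 → f/6.3 → f/5.6 → f/5 → f/4.5 → f/4 — 3 stops opened up (brighter).
Shutter speed: 1/1600 → 1/1250 — 1/3 stop longer (brighter).
ISO: 640 → 500 → 400 → 320 → 250 → 200 → 160 — 2 stops dropped (darker).
Net: +3 +1/3 −2 = +1 1/3 stops.

1 1/3 stops brighter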